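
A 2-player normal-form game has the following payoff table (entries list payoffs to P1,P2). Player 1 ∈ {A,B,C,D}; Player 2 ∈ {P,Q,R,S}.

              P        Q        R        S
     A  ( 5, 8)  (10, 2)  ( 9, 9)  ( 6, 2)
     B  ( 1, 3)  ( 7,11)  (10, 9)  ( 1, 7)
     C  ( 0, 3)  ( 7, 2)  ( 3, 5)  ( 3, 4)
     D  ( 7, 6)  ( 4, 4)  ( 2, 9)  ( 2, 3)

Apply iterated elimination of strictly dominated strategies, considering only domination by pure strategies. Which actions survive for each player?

Remaining: P1:{A,B} P2:{Q,R}

P1 drop C (A beats it: P:5>0 Q:10>7 R:9>3 S:6>3)
P2 drop P (R beats it: A:9>8 B:9>3 D:9>6)
P1 drop D (A beats it: Q:10>4 R:9>2 S:6>2)
P2 drop S (R beats it: A:9>2 B:9>7)
P1→{A,B} P2→{Q,R}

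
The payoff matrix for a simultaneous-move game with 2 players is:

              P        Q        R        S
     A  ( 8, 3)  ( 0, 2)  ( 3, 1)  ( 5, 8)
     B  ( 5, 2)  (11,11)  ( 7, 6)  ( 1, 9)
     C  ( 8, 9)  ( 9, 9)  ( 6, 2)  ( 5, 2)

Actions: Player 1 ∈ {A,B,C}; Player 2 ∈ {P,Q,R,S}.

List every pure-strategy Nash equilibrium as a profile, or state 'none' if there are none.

(A,P): not NE [P2→S gives 8>3]
(A,Q): not NE [P1→B gives 11>0; P2→S gives 8>2]
(A,R): not NE [P1→B gives 7>3; P2→S gives 8>1]
(A,S): NE
(B,P): not NE [P1→C gives 8>5; P2→Q gives 11>2]
(B,Q): NE
(B,R): not NE [P2→Q gives 11>6]
(B,S): not NE [P1→C gives 5>1; P2→Q gives 11>9]
(C,P): NE
(C,Q): not NE [P1→B gives 11>9]
(C,R): not NE [P1→B gives 7>6; P2→Q gives 9>2]
(C,S): not NE [P2→Q gives 9>2]

NE set: (A,S), (B,Q), (C,P)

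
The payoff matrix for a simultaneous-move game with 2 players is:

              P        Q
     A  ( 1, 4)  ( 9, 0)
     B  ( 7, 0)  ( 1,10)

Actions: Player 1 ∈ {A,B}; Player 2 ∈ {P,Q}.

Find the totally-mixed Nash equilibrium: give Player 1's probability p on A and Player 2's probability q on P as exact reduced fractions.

P1 indiff ⇒ q·1+(1-q)·9 = q·7+(1-q)·1 ⇒ q(-6) = (1-q)(-8) ⇒ q = 4/7
P2 indiff ⇒ p·4+(1-p)·0 = p·0+(1-p)·10 ⇒ p(4) = (1-p)(10) ⇒ p = 5/7

(p,q) = (5/7, 4/7)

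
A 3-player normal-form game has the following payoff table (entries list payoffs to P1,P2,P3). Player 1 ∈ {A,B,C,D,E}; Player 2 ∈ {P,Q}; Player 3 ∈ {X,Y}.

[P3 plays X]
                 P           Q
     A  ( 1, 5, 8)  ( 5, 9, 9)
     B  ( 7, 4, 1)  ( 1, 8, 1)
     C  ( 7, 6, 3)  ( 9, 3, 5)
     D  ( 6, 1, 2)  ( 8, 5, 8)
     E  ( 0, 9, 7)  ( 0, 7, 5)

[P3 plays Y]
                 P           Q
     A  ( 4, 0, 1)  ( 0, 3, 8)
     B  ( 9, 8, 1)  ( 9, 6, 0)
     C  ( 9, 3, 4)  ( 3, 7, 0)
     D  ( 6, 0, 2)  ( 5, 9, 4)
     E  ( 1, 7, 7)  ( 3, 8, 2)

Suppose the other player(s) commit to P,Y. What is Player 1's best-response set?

u_1(A vs P,Y) = 4
u_1(B vs P,Y) = 9
u_1(C vs P,Y) = 9
u_1(D vs P,Y) = 6
u_1(E vs P,Y) = 1
max payoff 9 at {B,C}

BR_1 = {B,C}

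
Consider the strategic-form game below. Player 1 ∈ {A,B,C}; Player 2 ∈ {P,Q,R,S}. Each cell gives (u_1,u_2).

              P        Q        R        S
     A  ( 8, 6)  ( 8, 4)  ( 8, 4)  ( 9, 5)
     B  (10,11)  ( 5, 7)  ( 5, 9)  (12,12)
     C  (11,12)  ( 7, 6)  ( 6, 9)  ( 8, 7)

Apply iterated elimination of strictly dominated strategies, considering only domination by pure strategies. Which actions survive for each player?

P2 drop Q (P beats it: A:6>4 B:11>7 C:12>6)
P2 drop R (P beats it: A:6>4 B:11>9 C:12>9)
P1 drop A (B beats it: P:10>8 S:12>9)
P1→{B,C} P2→{P,S}

Survivors P1:{B,C} P2:{P,S}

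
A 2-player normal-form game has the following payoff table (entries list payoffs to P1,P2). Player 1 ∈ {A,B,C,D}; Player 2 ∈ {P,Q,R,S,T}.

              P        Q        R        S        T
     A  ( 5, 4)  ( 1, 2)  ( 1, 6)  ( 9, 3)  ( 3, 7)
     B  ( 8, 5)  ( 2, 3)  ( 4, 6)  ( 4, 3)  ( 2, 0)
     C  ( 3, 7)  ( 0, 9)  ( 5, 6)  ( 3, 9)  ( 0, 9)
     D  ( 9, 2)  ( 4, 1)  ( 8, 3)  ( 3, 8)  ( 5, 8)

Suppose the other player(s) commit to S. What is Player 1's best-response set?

u_1(A vs S) = 9
u_1(B vs S) = 4
u_1(C vs S) = 3
u_1(D vs S) = 3
max payoff 9 at {A}

BR_1 = {A}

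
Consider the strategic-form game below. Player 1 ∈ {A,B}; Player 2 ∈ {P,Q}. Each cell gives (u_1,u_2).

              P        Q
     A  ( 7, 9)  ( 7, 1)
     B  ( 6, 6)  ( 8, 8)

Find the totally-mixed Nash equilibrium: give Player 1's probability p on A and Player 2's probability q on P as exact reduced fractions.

p=1/5, q=1/2

P1 indiff ⇒ q·7+(1-q)·7 = q·6+(1-q)·8 ⇒ q(1) = (1-q)(1) ⇒ q = 1/2
P2 indiff ⇒ p·9+(1-p)·6 = p·1+(1-p)·8 ⇒ p(8) = (1-p)(2) ⇒ p = 1/5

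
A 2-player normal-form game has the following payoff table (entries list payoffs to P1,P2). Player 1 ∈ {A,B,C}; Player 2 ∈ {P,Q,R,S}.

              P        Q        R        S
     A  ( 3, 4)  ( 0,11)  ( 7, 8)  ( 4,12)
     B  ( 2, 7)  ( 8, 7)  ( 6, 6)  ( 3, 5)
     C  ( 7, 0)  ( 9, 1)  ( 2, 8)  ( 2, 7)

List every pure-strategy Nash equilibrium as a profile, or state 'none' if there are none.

PSNE = {(A,S)}

(A,P): not NE [P1→C gives 7>3; P2→S gives 12>4]
(A,Q): not NE [P1→C gives 9>0; P2→S gives 12>11]
(A,R): not NE [P2→S gives 12>8]
(A,S): NE
(B,P): not NE [P1→C gives 7>2]
(B,Q): not NE [P1→C gives 9>8]
(B,R): not NE [P1→A gives 7>6; P2→Q gives 7>6]
(B,S): not NE [P1→A gives 4>3; P2→Q gives 7>5]
(C,P): not NE [P2→R gives 8>0]
(C,Q): not NE [P2→R gives 8>1]
(C,R): not NE [P1→A gives 7>2]
(C,S): not NE [P1→A gives 4>2; P2→R gives 8>7]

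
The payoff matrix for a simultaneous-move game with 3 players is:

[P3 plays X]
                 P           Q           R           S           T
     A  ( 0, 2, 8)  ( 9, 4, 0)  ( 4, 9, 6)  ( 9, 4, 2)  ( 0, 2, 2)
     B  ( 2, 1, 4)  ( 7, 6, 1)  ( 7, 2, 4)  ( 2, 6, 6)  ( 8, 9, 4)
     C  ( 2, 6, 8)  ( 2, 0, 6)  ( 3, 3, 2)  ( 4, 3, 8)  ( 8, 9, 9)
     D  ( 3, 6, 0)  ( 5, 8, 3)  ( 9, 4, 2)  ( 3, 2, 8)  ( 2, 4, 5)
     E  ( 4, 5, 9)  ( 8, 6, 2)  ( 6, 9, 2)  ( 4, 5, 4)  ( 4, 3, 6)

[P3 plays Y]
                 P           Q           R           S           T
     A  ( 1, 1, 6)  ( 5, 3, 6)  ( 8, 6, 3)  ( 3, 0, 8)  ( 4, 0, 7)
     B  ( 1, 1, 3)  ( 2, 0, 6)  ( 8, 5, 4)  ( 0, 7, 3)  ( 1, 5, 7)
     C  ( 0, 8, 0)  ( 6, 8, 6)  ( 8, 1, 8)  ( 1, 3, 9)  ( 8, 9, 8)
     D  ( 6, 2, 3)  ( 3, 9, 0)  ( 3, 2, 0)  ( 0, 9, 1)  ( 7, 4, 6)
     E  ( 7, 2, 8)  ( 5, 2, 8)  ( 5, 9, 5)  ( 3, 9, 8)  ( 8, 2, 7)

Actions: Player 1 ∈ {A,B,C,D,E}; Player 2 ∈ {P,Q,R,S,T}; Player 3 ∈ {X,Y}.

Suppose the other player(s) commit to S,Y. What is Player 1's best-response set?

u_1(A vs S,Y) = 3
u_1(B vs S,Y) = 0
u_1(C vs S,Y) = 1
u_1(D vs S,Y) = 0
u_1(E vs S,Y) = 3
max payoff 3 at {A,E}

BR_1 = {A,E}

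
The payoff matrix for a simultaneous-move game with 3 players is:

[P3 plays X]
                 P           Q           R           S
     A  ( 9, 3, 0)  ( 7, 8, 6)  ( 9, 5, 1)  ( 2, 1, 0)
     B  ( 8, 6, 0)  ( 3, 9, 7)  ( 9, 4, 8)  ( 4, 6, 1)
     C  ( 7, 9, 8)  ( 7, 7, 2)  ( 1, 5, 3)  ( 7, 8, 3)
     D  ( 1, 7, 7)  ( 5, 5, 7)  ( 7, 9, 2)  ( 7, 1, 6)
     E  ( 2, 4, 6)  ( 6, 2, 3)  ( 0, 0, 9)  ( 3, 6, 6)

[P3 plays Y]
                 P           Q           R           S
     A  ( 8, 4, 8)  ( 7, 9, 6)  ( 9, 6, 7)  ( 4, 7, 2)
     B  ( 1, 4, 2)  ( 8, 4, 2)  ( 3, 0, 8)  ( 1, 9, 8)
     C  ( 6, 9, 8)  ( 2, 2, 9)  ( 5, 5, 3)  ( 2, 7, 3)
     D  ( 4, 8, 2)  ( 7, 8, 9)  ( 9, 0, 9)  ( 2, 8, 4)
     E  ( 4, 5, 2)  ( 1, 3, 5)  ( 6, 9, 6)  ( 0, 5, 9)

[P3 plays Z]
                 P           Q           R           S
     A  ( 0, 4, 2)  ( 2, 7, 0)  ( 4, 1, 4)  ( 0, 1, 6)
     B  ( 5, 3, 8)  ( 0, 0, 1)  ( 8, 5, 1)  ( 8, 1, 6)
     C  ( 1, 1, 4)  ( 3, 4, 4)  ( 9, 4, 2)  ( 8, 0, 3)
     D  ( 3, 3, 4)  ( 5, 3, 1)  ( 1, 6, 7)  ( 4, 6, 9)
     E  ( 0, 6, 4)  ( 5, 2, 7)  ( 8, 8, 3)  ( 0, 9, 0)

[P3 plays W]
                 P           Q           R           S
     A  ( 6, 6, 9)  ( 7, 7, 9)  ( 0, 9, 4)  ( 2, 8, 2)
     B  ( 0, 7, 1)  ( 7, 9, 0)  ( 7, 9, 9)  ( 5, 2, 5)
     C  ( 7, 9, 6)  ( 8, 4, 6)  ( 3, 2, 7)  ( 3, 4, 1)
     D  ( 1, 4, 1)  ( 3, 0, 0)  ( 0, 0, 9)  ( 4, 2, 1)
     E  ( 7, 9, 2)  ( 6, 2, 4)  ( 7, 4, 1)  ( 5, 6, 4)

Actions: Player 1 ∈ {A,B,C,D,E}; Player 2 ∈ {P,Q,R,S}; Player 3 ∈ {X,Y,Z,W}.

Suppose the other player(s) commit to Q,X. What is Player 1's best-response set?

u_1(A vs Q,X) = 7
u_1(B vs Q,X) = 3
u_1(C vs Q,X) = 7
u_1(D vs Q,X) = 5
u_1(E vs Q,X) = 6
max payoff 7 at {A,C}

P1 best: {A,C}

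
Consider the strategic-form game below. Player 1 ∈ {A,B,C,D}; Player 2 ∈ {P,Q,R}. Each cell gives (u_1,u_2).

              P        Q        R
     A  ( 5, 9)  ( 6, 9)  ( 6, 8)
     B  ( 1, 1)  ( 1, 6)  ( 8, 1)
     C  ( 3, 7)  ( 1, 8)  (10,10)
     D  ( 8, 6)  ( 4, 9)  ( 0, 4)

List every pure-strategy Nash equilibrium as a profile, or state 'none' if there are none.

(A,P): not NE [P1→D gives 8>5]
(A,Q): NE
(A,R): not NE [P1→C gives 10>6; P2→Q gives 9>8]
(B,P): not NE [P1→D gives 8>1; P2→Q gives 6>1]
(B,Q): not NE [P1→A gives 6>1]
(B,R): not NE [P1→C gives 10>8; P2→Q gives 6>1]
(C,P): not NE [P1→D gives 8>3; P2→R gives 10>7]
(C,Q): not NE [P1→A gives 6>1; P2→R gives 10>8]
(C,R): NE
(D,P): not NE [P2→Q gives 9>6]
(D,Q): not NE [P1→A gives 6>4]
(D,R): not NE [P1→C gives 10>0; P2→Q gives 9>4]

Nash profiles: (A,Q), (C,R)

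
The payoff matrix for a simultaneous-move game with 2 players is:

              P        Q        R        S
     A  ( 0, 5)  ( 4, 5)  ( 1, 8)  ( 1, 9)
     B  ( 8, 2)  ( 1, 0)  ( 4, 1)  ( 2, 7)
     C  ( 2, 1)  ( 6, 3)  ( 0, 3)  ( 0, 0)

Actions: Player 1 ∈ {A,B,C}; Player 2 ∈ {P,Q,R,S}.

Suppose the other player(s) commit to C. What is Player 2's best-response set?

u_2(P vs C) = 1
u_2(Q vs C) = 3
u_2(R vs C) = 3
u_2(S vs C) = 0
max payoff 3 at {Q,R}

P2 best: {Q,R}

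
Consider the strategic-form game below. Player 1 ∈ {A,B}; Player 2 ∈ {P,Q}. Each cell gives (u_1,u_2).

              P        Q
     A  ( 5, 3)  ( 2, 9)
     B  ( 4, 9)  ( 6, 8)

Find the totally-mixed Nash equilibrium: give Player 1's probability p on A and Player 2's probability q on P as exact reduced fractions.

P1 indiff ⇒ q·5+(1-q)·2 = q·4+(1-q)·6 ⇒ q(1) = (1-q)(4) ⇒ q = 4/5
P2 indiff ⇒ p·3+(1-p)·9 = p·9+(1-p)·8 ⇒ p(-6) = (1-p)(-1) ⇒ p = 1/7

p=1/7, q=4/5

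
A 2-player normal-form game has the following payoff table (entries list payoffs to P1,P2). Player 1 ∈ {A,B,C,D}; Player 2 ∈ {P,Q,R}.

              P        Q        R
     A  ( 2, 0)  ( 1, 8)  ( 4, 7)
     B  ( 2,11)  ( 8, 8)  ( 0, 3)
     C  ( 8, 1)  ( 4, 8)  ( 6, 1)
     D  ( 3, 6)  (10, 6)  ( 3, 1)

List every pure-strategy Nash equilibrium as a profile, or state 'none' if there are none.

NE set: (D,Q)

(A,P): not NE [P1→C gives 8>2; P2→Q gives 8>0]
(A,Q): not NE [P1→D gives 10>1]
(A,R): not NE [P1→C gives 6>4; P2→Q gives 8>7]
(B,P): not NE [P1→C gives 8>2]
(B,Q): not NE [P1→D gives 10>8; P2→P gives 11>8]
(B,R): not NE [P1→C gives 6>0; P2→P gives 11>3]
(C,P): not NE [P2→Q gives 8>1]
(C,Q): not NE [P1→D gives 10>4]
(C,R): not NE [P2→Q gives 8>1]
(D,P): not NE [P1→C gives 8>3]
(D,Q): NE
(D,R): not NE [P1→C gives 6>3; P2→Q gives 6>1]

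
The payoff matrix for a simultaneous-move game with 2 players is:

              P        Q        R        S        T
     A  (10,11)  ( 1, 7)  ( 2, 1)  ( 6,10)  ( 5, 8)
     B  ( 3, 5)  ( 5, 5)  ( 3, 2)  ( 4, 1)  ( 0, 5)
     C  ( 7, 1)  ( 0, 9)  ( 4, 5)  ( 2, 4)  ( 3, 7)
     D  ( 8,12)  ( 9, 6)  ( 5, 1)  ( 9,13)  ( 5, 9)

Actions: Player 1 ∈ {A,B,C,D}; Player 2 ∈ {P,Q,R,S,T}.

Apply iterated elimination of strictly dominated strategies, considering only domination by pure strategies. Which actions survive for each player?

P1 drop B (D beats it: P:8>3 Q:9>5 R:5>3 S:9>4 T:5>0)
P1 drop C (D beats it: P:8>7 Q:9>0 R:5>4 S:9>2 T:5>3)
P2 drop Q (P beats it: A:11>7 D:12>6)
P2 drop R (P beats it: A:11>1 D:12>1)
P2 drop T (P beats it: A:11>8 D:12>9)
P1→{A,D} P2→{P,S}

Remaining: P1:{A,D} P2:{P,S}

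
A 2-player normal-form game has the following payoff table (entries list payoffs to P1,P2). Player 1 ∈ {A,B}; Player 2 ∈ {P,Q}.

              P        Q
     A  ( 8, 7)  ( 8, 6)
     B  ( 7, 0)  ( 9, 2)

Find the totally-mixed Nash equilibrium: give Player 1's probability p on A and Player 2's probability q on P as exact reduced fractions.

P1 indiff ⇒ q·8+(1-q)·8 = q·7+(1-q)·9 ⇒ q(1) = (1-q)(1) ⇒ q = 1/2
P2 indiff ⇒ p·7+(1-p)·0 = p·6+(1-p)·2 ⇒ p(1) = (1-p)(2) ⇒ p = 2/3

(p,q) = (2/3, 1/2)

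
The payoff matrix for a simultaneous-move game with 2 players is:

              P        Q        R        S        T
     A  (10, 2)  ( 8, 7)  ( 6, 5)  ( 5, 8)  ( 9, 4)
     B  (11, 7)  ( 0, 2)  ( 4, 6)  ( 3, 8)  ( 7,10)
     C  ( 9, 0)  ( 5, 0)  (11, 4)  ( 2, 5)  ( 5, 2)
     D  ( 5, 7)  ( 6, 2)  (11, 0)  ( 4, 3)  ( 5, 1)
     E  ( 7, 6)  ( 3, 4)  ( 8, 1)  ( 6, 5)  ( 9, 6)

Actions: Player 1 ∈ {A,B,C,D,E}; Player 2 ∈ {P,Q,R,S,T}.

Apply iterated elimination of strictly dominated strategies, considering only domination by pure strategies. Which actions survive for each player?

P2 drop Q (S beats it: A:8>7 B:8>2 C:5>0 D:3>2 E:5>4)
P2 drop R (S beats it: A:8>5 B:8>6 C:5>4 D:3>0 E:5>1)
P1 drop C (A beats it: P:10>9 S:5>2 T:9>5)
P1 drop D (A beats it: P:10>5 S:5>4 T:9>5)
P1→{A,B,E} P2→{P,S,T}

IESDS → P1:{A,B,E} P2:{P,S,T}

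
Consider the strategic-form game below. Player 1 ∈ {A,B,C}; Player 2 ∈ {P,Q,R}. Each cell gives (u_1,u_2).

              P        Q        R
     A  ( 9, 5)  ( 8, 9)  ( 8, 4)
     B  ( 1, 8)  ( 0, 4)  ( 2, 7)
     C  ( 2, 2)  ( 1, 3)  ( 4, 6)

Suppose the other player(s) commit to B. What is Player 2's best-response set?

u_2(P vs B) = 8
u_2(Q vs B) = 4
u_2(R vs B) = 7
max payoff 8 at {P}

BR_2 = {P}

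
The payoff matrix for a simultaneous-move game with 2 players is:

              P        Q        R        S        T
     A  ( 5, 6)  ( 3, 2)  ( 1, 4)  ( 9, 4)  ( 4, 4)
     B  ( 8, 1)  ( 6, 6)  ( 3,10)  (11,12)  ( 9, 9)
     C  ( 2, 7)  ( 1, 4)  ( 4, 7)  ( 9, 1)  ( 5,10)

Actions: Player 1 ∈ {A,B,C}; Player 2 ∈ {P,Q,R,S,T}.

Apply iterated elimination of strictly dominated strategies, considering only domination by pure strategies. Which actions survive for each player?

P1 drop A (B beats it: P:8>5 Q:6>3 R:3>1 S:11>9 T:9>4)
P2 drop P (T beats it: B:9>1 C:10>7)
P2 drop Q (R beats it: B:10>6 C:7>4)
P1→{B,C} P2→{R,S,T}

IESDS → P1:{B,C} P2:{R,S,T}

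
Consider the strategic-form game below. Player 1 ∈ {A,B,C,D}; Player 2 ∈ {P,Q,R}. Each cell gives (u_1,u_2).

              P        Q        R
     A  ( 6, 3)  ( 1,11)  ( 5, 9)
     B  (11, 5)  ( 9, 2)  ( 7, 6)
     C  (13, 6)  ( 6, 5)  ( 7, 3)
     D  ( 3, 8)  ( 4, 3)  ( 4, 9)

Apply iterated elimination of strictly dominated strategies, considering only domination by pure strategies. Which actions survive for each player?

Survivors P1:{B,C} P2:{P,R}

P1 drop A (B beats it: P:11>6 Q:9>1 R:7>5)
P1 drop D (B beats it: P:11>3 Q:9>4 R:7>4)
P2 drop Q (P beats it: B:5>2 C:6>5)
P1→{B,C} P2→{P,R}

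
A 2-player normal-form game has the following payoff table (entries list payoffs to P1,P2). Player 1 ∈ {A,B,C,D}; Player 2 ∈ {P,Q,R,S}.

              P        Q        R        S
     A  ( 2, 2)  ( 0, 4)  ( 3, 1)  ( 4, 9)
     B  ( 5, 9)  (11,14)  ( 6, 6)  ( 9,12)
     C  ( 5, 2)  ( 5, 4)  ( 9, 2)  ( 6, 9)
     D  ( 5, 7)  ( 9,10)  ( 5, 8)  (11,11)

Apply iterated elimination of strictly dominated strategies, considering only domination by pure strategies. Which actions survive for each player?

P1 drop A (B beats it: P:5>2 Q:11>0 R:6>3 S:9>4)
P2 drop P (Q beats it: B:14>9 C:4>2 D:10>7)
P2 drop R (Q beats it: B:14>6 C:4>2 D:10>8)
P1 drop C (B beats it: Q:11>5 S:9>6)
P1→{B,D} P2→{Q,S}

Remaining: P1:{B,D} P2:{Q,S}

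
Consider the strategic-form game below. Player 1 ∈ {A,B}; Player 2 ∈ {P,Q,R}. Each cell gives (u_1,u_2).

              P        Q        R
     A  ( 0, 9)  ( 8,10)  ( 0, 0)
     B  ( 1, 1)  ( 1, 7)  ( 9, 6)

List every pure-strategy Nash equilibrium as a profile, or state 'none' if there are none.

NE set: (A,Q)

(A,P): not NE [P1→B gives 1>0; P2→Q gives 10>9]
(A,Q): NE
(A,R): not NE [P1→B gives 9>0; P2→Q gives 10>0]
(B,P): not NE [P2→Q gives 7>1]
(B,Q): not NE [P1→A gives 8>1]
(B,R): not NE [P2→Q gives 7>6]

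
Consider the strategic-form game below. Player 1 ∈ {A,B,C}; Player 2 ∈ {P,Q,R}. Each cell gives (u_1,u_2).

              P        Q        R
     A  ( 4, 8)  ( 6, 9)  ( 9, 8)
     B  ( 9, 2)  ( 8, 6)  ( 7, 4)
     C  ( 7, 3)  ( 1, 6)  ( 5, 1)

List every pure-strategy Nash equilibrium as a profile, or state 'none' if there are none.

PSNE = {(B,Q)}

(A,P): not NE [P1→B gives 9>4; P2→Q gives 9>8]
(A,Q): not NE [P1→B gives 8>6]
(A,R): not NE [P2→Q gives 9>8]
(B,P): not NE [P2→Q gives 6>2]
(B,Q): NE
(B,R): not NE [P1→A gives 9>7; P2→Q gives 6>4]
(C,P): not NE [P1→B gives 9>7; P2→Q gives 6>3]
(C,Q): not NE [P1→B gives 8>1]
(C,R): not NE [P1→A gives 9>5; P2→Q gives 6>1]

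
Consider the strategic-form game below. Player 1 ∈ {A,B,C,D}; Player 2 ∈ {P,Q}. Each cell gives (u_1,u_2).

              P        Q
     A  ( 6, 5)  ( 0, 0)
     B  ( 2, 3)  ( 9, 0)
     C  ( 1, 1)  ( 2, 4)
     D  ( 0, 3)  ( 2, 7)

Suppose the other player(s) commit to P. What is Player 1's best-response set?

u_1(A vs P) = 6
u_1(B vs P) = 2
u_1(C vs P) = 1
u_1(D vs P) = 0
max payoff 6 at {A}

argmax u_1 = {A}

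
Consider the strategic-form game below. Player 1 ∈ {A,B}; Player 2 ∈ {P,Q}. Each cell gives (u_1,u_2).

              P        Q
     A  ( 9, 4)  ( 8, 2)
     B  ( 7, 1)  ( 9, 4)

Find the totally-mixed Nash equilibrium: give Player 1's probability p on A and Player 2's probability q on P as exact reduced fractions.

P1 indiff ⇒ q·9+(1-q)·8 = q·7+(1-q)·9 ⇒ q(2) = (1-q)(1) ⇒ q = 1/3
P2 indiff ⇒ p·4+(1-p)·1 = p·2+(1-p)·4 ⇒ p(2) = (1-p)(3) ⇒ p = 3/5

P1 mixes 3/5 on A; P2 mixes 1/3 on P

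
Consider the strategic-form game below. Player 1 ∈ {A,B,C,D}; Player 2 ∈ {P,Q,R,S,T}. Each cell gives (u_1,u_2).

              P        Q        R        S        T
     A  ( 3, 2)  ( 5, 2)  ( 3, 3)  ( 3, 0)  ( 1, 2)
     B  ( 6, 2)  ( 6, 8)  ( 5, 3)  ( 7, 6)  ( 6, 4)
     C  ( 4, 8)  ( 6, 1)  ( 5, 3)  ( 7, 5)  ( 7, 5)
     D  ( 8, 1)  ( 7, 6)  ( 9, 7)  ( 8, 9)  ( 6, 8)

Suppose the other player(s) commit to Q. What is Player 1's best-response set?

P1 best: {D}

u_1(A vs Q) = 5
u_1(B vs Q) = 6
u_1(C vs Q) = 6
u_1(D vs Q) = 7
max payoff 7 at {D}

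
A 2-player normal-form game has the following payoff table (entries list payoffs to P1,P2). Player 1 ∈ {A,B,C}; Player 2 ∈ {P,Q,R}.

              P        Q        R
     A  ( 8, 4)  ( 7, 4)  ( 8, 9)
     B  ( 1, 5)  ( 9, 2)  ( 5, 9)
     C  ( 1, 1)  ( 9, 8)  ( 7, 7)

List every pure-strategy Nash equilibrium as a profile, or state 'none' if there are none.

Nash profiles: (A,R), (C,Q)

(A,P): not NE [P2→R gives 9>4]
(A,Q): not NE [P1→C gives 9>7; P2→R gives 9>4]
(A,R): NE
(B,P): not NE [P1→A gives 8>1; P2→R gives 9>5]
(B,Q): not NE [P2→R gives 9>2]
(B,R): not NE [P1→A gives 8>5]
(C,P): not NE [P1→A gives 8>1; P2→Q gives 8>1]
(C,Q): NE
(C,R): not NE [P1→A gives 8>7; P2→Q gives 8>7]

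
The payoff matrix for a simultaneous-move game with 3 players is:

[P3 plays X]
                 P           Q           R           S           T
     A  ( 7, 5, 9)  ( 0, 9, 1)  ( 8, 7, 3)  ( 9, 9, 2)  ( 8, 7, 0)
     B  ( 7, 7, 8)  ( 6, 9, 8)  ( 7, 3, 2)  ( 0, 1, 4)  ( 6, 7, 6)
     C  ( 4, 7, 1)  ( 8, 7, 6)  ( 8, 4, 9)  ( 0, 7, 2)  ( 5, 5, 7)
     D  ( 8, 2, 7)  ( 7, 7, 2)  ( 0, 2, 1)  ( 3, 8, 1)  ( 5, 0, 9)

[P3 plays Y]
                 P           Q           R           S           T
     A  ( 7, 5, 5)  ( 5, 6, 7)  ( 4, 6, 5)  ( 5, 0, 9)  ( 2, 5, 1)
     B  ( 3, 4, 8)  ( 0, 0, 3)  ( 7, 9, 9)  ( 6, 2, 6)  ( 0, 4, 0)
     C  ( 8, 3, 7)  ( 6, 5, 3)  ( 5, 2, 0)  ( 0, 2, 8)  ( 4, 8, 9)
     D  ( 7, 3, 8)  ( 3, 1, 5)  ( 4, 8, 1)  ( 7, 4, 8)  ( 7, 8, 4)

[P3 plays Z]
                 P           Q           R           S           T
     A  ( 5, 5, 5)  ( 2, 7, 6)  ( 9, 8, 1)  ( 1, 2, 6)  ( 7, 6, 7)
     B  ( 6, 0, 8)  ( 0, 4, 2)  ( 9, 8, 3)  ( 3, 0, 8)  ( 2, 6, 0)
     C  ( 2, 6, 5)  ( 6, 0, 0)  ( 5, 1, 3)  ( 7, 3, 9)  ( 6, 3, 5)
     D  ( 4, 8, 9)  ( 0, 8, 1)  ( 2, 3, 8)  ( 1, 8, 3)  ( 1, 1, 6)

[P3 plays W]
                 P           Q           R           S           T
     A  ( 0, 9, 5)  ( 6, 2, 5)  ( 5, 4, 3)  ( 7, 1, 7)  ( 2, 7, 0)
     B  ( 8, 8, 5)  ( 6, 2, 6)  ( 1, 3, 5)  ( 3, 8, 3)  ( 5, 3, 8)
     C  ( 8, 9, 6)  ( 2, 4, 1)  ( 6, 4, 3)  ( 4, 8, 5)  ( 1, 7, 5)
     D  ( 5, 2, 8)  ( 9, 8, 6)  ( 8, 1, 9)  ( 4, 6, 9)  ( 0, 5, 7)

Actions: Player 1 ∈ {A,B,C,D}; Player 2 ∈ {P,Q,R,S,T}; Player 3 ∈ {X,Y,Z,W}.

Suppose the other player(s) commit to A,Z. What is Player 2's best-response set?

u_2(P vs A,Z) = 5
u_2(Q vs A,Z) = 7
u_2(R vs A,Z) = 8
u_2(S vs A,Z) = 2
u_2(T vs A,Z) = 6
max payoff 8 at {R}

P2 best: {R}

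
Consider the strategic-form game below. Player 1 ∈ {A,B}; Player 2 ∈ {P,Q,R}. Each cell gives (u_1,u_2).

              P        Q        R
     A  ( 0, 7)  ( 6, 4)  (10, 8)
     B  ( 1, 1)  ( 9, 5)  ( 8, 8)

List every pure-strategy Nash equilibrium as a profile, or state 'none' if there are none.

(A,P): not NE [P1→B gives 1>0; P2→R gives 8>7]
(A,Q): not NE [P1→B gives 9>6; P2→R gives 8>4]
(A,R): NE
(B,P): not NE [P2→R gives 8>1]
(B,Q): not NE [P2→R gives 8>5]
(B,R): not NE [P1→A gives 10>8]

NE set: (A,R)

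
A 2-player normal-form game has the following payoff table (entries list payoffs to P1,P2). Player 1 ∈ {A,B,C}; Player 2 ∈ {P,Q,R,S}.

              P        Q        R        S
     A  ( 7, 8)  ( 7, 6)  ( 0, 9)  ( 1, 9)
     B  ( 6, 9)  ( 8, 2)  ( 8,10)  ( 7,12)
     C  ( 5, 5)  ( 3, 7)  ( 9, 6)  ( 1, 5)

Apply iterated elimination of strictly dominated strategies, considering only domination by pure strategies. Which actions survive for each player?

Remaining: P1:{B,C} P2:{Q,R,S}

P2 drop P (R beats it: A:9>8 B:10>9 C:6>5)
P1 drop A (B beats it: Q:8>7 R:8>0 S:7>1)
P1→{B,C} P2→{Q,R,S}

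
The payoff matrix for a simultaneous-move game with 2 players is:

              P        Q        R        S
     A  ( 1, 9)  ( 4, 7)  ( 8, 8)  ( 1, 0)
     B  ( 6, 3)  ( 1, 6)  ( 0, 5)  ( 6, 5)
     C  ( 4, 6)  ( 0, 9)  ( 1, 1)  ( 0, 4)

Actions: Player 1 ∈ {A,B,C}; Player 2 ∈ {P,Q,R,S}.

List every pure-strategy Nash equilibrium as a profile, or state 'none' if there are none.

(A,P): not NE [P1→B gives 6>1]
(A,Q): not NE [P2→P gives 9>7]
(A,R): not NE [P2→P gives 9>8]
(A,S): not NE [P1→B gives 6>1; P2→P gives 9>0]
(B,P): not NE [P2→Q gives 6>3]
(B,Q): not NE [P1→A gives 4>1]
(B,R): not NE [P1→A gives 8>0; P2→Q gives 6>5]
(B,S): not NE [P2→Q gives 6>5]
(C,P): not NE [P1→B gives 6>4; P2→Q gives 9>6]
(C,Q): not NE [P1→A gives 4>0]
(C,R): not NE [P1→A gives 8>1; P2→Q gives 9>1]
(C,S): not NE [P1→B gives 6>0; P2→Q gives 9>4]

PSNE: ∅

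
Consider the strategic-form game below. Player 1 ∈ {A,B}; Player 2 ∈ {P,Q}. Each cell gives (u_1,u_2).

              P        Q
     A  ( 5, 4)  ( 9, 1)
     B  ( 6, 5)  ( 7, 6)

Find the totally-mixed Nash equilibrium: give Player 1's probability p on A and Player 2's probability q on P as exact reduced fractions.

P1 indiff ⇒ q·5+(1-q)·9 = q·6+(1-q)·7 ⇒ q(-1) = (1-q)(-2) ⇒ q = 2/3
P2 indiff ⇒ p·4+(1-p)·5 = p·1+(1-p)·6 ⇒ p(3) = (1-p)(1) ⇒ p = 1/4

P1 mixes 1/4 on A; P2 mixes 2/3 on P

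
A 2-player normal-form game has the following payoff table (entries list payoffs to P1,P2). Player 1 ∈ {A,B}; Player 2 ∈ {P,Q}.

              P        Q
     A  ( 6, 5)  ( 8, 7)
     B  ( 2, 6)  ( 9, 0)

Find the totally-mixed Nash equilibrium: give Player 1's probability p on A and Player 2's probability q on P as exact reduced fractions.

(p,q) = (3/4, 1/5)

P1 indiff ⇒ q·6+(1-q)·8 = q·2+(1-q)·9 ⇒ q(4) = (1-q)(1) ⇒ q = 1/5
P2 indiff ⇒ p·5+(1-p)·6 = p·7+(1-p)·0 ⇒ p(-2) = (1-p)(-6) ⇒ p = 3/4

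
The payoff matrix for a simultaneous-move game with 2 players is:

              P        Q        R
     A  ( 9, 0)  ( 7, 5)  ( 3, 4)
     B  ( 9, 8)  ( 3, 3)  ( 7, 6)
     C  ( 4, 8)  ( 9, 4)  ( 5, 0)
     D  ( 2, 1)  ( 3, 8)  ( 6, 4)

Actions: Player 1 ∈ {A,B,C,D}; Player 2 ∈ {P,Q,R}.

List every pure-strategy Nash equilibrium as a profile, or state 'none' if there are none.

(A,P): not NE [P2→Q gives 5>0]
(A,Q): not NE [P1→C gives 9>7]
(A,R): not NE [P1→B gives 7>3; P2→Q gives 5>4]
(B,P): NE
(B,Q): not NE [P1→C gives 9>3; P2→P gives 8>3]
(B,R): not NE [P2→P gives 8>6]
(C,P): not NE [P1→B gives 9>4]
(C,Q): not NE [P2→P gives 8>4]
(C,R): not NE [P1→B gives 7>5; P2→P gives 8>0]
(D,P): not NE [P1→B gives 9>2; P2→Q gives 8>1]
(D,Q): not NE [P1→C gives 9>3]
(D,R): not NE [P1→B gives 7>6; P2→Q gives 8>4]

PSNE = {(B,P)}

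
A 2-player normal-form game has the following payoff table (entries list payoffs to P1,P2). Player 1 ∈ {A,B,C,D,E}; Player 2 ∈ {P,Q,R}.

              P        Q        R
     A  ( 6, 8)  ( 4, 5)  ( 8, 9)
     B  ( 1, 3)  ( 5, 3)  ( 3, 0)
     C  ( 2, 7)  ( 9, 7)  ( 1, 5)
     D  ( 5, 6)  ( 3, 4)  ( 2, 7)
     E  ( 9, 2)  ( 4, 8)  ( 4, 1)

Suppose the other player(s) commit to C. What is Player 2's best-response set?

u_2(P vs C) = 7
u_2(Q vs C) = 7
u_2(R vs C) = 5
max payoff 7 at {P,Q}

BR_2 = {P,Q}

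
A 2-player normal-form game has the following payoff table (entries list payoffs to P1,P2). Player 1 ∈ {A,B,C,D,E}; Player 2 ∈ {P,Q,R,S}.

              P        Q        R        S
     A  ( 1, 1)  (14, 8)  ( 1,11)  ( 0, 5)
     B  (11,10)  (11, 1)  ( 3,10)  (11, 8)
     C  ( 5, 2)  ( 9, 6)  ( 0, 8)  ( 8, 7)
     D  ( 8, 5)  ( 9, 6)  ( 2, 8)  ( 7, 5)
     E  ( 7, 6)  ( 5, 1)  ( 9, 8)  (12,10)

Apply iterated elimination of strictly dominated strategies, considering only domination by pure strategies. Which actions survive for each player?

P1 drop C (B beats it: P:11>5 Q:11>9 R:3>0 S:11>8)
P1 drop D (B beats it: P:11>8 Q:11>9 R:3>2 S:11>7)
P2 drop Q (R beats it: A:11>8 B:10>1 E:8>1)
P1 drop A (B beats it: P:11>1 R:3>1 S:11>0)
P1→{B,E} P2→{P,R,S}

Remaining: P1:{B,E} P2:{P,R,S}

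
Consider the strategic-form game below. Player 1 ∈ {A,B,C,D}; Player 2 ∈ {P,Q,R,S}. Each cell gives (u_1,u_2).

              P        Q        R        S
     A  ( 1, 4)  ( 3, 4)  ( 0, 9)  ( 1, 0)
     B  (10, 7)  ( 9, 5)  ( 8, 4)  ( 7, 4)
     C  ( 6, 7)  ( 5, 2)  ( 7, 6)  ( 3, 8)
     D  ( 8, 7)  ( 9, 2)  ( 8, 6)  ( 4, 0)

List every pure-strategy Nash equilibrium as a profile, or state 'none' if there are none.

(A,P): not NE [P1→B gives 10>1; P2→R gives 9>4]
(A,Q): not NE [P1→D gives 9>3; P2→R gives 9>4]
(A,R): not NE [P1→D gives 8>0]
(A,S): not NE [P1→B gives 7>1; P2→R gives 9>0]
(B,P): NE
(B,Q): not NE [P2→P gives 7>5]
(B,R): not NE [P2→P gives 7>4]
(B,S): not NE [P2→P gives 7>4]
(C,P): not NE [P1→B gives 10>6; P2→S gives 8>7]
(C,Q): not NE [P1→D gives 9>5; P2→S gives 8>2]
(C,R): not NE [P1→D gives 8>7; P2→S gives 8>6]
(C,S): not NE [P1→B gives 7>3]
(D,P): not NE [P1→B gives 10>8]
(D,Q): not NE [P2→P gives 7>2]
(D,R): not NE [P2→P gives 7>6]
(D,S): not NE [P1→B gives 7>4; P2→P gives 7>0]

PSNE = {(B,P)}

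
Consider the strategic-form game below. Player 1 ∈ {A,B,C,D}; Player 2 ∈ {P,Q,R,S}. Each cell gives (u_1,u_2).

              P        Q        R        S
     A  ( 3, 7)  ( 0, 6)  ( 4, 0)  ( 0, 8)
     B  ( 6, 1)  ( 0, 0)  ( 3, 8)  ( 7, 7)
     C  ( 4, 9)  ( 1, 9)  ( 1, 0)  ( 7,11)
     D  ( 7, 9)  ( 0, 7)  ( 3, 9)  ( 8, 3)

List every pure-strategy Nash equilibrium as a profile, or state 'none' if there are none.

(A,P): not NE [P1→D gives 7>3; P2→S gives 8>7]
(A,Q): not NE [P1→C gives 1>0; P2→S gives 8>6]
(A,R): not NE [P2→S gives 8>0]
(A,S): not NE [P1→D gives 8>0]
(B,P): not NE [P1→D gives 7>6; P2→R gives 8>1]
(B,Q): not NE [P1→C gives 1>0; P2→R gives 8>0]
(B,R): not NE [P1→A gives 4>3]
(B,S): not NE [P1→D gives 8>7; P2→R gives 8>7]
(C,P): not NE [P1→D gives 7>4; P2→S gives 11>9]
(C,Q): not NE [P2→S gives 11>9]
(C,R): not NE [P1→A gives 4>1; P2→S gives 11>0]
(C,S): not NE [P1→D gives 8>7]
(D,P): NE
(D,Q): not NE [P1→C gives 1>0; P2→R gives 9>7]
(D,R): not NE [P1→A gives 4>3]
(D,S): not NE [P2→R gives 9>3]

Nash profiles: (D,P)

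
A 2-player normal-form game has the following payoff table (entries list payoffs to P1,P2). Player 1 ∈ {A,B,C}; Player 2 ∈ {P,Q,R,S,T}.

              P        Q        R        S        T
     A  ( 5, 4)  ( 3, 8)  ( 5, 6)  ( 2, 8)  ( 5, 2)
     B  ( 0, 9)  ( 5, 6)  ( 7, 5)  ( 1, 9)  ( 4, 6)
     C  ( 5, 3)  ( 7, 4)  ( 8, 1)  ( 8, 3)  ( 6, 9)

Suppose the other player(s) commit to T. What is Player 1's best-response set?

P1 best: {C}

u_1(A vs T) = 5
u_1(B vs T) = 4
u_1(C vs T) = 6
max payoff 6 at {C}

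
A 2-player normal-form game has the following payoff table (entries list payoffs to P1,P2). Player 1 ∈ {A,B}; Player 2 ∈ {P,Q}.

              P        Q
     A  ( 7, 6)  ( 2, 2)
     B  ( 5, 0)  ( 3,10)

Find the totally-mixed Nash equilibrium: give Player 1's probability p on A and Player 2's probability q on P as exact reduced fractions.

p=5/7, q=1/3

P1 indiff ⇒ q·7+(1-q)·2 = q·5+(1-q)·3 ⇒ q(2) = (1-q)(1) ⇒ q = 1/3
P2 indiff ⇒ p·6+(1-p)·0 = p·2+(1-p)·10 ⇒ p(4) = (1-p)(10) ⇒ p = 5/7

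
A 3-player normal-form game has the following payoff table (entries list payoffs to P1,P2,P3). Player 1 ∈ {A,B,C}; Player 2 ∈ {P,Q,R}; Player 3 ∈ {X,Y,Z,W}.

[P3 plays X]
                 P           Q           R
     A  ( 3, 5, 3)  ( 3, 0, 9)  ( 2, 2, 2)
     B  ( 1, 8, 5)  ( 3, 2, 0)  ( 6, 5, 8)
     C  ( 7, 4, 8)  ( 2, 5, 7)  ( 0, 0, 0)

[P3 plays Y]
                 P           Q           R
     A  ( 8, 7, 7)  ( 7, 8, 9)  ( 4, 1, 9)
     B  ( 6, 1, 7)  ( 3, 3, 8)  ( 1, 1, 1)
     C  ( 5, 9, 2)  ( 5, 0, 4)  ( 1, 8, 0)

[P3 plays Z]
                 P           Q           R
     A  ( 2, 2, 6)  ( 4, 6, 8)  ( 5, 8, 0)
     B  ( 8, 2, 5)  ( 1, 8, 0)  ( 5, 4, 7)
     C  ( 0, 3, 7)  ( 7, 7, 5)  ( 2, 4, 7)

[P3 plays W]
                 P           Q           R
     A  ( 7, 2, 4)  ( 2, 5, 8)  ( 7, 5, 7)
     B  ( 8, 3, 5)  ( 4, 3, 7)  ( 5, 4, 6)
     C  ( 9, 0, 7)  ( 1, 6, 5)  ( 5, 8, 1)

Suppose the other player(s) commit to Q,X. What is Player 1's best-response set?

u_1(A vs Q,X) = 3
u_1(B vs Q,X) = 3
u_1(C vs Q,X) = 2
max payoff 3 at {A,B}

argmax u_1 = {A,B}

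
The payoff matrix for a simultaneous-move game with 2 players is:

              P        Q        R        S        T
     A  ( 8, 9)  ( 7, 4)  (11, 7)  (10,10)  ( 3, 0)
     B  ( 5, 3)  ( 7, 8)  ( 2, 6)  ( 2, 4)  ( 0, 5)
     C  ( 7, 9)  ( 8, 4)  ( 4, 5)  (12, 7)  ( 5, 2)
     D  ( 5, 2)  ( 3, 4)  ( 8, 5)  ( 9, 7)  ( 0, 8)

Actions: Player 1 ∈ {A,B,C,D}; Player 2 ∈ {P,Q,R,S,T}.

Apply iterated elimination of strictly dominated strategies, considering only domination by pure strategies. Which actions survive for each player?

Survivors P1:{A,C} P2:{P,S}

P1 drop B (C beats it: P:7>5 Q:8>7 R:4>2 S:12>2 T:5>0)
P1 drop D (A beats it: P:8>5 Q:7>3 R:11>8 S:10>9 T:3>0)
P2 drop Q (P beats it: A:9>4 C:9>4)
P2 drop R (P beats it: A:9>7 C:9>5)
P2 drop T (P beats it: A:9>0 C:9>2)
P1→{A,C} P2→{P,S}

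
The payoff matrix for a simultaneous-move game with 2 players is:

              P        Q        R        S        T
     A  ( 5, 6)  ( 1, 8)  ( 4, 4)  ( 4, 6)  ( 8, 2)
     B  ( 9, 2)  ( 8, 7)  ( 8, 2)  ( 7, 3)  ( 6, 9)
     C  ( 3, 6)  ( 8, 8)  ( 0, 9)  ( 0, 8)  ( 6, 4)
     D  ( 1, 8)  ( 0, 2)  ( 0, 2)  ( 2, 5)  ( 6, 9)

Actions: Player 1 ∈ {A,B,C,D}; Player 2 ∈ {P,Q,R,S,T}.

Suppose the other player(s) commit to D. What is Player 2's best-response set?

u_2(P vs D) = 8
u_2(Q vs D) = 2
u_2(R vs D) = 2
u_2(S vs D) = 5
u_2(T vs D) = 9
max payoff 9 at {T}

argmax u_2 = {T}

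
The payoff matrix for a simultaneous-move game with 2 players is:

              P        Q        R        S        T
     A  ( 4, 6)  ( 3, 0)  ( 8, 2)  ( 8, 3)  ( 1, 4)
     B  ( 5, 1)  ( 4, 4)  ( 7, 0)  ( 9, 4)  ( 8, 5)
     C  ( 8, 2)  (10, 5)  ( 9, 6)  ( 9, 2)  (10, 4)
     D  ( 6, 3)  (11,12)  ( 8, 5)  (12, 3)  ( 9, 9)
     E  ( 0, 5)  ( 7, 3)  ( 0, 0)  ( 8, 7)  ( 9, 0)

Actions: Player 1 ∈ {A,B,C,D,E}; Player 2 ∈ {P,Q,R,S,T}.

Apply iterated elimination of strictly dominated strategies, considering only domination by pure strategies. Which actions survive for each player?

IESDS → P1:{C,D} P2:{Q,R}

P1 drop A (C beats it: P:8>4 Q:10>3 R:9>8 S:9>8 T:10>1)
P1 drop B (D beats it: P:6>5 Q:11>4 R:8>7 S:12>9 T:9>8)
P1 drop E (C beats it: P:8>0 Q:10>7 R:9>0 S:9>8 T:10>9)
P2 drop P (Q beats it: C:5>2 D:12>3)
P2 drop S (Q beats it: C:5>2 D:12>3)
P2 drop T (Q beats it: C:5>4 D:12>9)
P1→{C,D} P2→{Q,R}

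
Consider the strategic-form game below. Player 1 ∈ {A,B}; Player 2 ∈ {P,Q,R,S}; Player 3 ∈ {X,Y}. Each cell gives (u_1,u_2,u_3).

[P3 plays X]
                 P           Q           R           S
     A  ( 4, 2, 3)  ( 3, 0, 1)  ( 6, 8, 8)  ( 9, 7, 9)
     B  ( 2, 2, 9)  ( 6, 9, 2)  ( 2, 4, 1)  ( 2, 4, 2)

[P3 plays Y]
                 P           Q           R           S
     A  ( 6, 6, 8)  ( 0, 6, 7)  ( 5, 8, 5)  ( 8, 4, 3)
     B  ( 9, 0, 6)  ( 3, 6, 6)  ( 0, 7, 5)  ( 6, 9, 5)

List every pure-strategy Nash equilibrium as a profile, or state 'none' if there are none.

(A,P,X): not NE [P2→R gives 8>2; P3→Y gives 8>3]
(A,P,Y): not NE [P1→B gives 9>6; P2→R gives 8>6]
(A,Q,X): not NE [P1→B gives 6>3; P2→R gives 8>0; P3→Y gives 7>1]
(A,Q,Y): not NE [P1→B gives 3>0; P2→R gives 8>6]
(A,R,X): NE
(A,R,Y): not NE [P3→X gives 8>5]
(A,S,X): not NE [P2→R gives 8>7]
(A,S,Y): not NE [P2→R gives 8>4; P3→X gives 9>3]
(B,P,X): not NE [P1→A gives 4>2; P2→Q gives 9>2]
(B,P,Y): not NE [P2→S gives 9>0; P3→X gives 9>6]
(B,Q,X): not NE [P3→Y gives 6>2]
(B,Q,Y): not NE [P2→S gives 9>6]
(B,R,X): not NE [P1→A gives 6>2; P2→Q gives 9>4; P3→Y gives 5>1]
(B,R,Y): not NE [P1→A gives 5>0; P2→S gives 9>7]
(B,S,X): not NE [P1→A gives 9>2; P2→Q gives 9>4; P3→Y gives 5>2]
(B,S,Y): not NE [P1→A gives 8>6]

NE set: (A,R,X)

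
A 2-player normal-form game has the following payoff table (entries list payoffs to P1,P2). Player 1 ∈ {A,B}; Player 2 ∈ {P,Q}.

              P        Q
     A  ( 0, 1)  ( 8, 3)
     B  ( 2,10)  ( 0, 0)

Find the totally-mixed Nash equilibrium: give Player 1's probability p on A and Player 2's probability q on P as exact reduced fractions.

(p,q) = (5/6, 4/5)

P1 indiff ⇒ q·0+(1-q)·8 = q·2+(1-q)·0 ⇒ q(-2) = (1-q)(-8) ⇒ q = 4/5
P2 indiff ⇒ p·1+(1-p)·10 = p·3+(1-p)·0 ⇒ p(-2) = (1-p)(-10) ⇒ p = 5/6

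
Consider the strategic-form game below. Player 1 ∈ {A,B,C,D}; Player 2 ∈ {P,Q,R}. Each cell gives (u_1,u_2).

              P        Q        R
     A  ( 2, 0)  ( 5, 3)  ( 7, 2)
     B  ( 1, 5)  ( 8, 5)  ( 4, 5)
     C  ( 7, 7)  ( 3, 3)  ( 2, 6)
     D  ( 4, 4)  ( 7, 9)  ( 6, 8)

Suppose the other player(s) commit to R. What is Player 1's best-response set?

u_1(A vs R) = 7
u_1(B vs R) = 4
u_1(C vs R) = 2
u_1(D vs R) = 6
max payoff 7 at {A}

BR_1 = {A}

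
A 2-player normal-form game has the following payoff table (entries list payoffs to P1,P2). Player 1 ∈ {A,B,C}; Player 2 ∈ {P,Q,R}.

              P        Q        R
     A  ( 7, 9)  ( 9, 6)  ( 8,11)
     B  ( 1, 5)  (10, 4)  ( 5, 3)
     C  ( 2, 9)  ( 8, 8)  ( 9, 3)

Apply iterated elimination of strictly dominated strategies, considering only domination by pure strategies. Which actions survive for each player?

P2 drop Q (P beats it: A:9>6 B:5>4 C:9>8)
P1 drop B (A beats it: P:7>1 R:8>5)
P1→{A,C} P2→{P,R}

Remaining: P1:{A,C} P2:{P,R}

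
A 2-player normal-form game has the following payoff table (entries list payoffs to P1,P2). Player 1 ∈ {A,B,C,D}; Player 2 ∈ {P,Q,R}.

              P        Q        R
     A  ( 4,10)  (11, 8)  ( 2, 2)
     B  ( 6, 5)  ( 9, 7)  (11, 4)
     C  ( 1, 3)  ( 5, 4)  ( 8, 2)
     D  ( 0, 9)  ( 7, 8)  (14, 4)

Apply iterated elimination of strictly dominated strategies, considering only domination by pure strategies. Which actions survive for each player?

P1 drop C (B beats it: P:6>1 Q:9>5 R:11>8)
P2 drop R (P beats it: A:10>2 B:5>4 D:9>4)
P1 drop D (A beats it: P:4>0 Q:11>7)
P1→{A,B} P2→{P,Q}

Survivors P1:{A,B} P2:{P,Q}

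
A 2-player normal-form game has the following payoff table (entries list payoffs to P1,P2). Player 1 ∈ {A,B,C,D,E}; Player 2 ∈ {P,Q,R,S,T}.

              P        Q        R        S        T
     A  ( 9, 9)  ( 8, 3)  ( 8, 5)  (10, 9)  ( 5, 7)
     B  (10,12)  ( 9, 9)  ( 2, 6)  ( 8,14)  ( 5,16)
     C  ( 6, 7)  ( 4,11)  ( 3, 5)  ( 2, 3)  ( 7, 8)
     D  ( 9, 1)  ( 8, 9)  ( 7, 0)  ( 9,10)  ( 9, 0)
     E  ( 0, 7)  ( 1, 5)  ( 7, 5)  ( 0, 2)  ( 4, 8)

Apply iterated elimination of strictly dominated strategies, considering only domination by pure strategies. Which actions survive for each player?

P1 drop C (D beats it: P:9>6 Q:8>4 R:7>3 S:9>2 T:9>7)
P1 drop E (A beats it: P:9>0 Q:8>1 R:8>7 S:10>0 T:5>4)
P2 drop Q (S beats it: A:9>3 B:14>9 D:10>9)
P2 drop R (P beats it: A:9>5 B:12>6 D:1>0)
P1→{A,B,D} P2→{P,S,T}

Remaining: P1:{A,B,D} P2:{P,S,T}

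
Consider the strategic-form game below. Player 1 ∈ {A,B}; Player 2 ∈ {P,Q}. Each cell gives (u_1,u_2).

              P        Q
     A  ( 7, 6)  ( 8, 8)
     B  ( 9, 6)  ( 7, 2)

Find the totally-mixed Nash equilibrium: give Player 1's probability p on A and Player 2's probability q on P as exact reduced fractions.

P1 mixes 2/3 on A; P2 mixes 1/3 on P

P1 indiff ⇒ q·7+(1-q)·8 = q·9+(1-q)·7 ⇒ q(-2) = (1-q)(-1) ⇒ q = 1/3
P2 indiff ⇒ p·6+(1-p)·6 = p·8+(1-p)·2 ⇒ p(-2) = (1-p)(-4) ⇒ p = 2/3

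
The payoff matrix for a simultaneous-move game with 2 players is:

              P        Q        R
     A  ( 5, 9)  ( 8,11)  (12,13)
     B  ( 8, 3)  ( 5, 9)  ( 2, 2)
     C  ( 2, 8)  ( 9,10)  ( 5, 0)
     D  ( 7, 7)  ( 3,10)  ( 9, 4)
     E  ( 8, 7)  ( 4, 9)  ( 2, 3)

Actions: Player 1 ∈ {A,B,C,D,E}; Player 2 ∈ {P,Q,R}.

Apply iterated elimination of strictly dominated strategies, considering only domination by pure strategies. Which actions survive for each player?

Remaining: P1:{A,C} P2:{Q,R}

P2 drop P (Q beats it: A:11>9 B:9>3 C:10>8 D:10>7 E:9>7)
P1 drop B (A beats it: Q:8>5 R:12>2)
P1 drop D (A beats it: Q:8>3 R:12>9)
P1 drop E (A beats it: Q:8>4 R:12>2)
P1→{A,C} P2→{Q,R}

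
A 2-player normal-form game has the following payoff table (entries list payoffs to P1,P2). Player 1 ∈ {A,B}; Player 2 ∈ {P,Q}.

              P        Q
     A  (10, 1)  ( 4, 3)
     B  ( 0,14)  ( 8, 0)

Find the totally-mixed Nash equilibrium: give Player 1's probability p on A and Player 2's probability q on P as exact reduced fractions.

P1 indiff ⇒ q·10+(1-q)·4 = q·0+(1-q)·8 ⇒ q(10) = (1-q)(4) ⇒ q = 2/7
P2 indiff ⇒ p·1+(1-p)·14 = p·3+(1-p)·0 ⇒ p(-2) = (1-p)(-14) ⇒ p = 7/8

p=7/8, q=2/7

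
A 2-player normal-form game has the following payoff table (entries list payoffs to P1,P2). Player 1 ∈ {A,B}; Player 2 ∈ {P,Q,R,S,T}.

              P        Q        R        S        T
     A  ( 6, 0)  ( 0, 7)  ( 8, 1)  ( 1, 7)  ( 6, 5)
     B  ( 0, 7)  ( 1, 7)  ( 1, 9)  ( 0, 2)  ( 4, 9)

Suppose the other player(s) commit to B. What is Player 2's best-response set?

u_2(P vs B) = 7
u_2(Q vs B) = 7
u_2(R vs B) = 9
u_2(S vs B) = 2
u_2(T vs B) = 9
max payoff 9 at {R,T}

P2 best: {R,T}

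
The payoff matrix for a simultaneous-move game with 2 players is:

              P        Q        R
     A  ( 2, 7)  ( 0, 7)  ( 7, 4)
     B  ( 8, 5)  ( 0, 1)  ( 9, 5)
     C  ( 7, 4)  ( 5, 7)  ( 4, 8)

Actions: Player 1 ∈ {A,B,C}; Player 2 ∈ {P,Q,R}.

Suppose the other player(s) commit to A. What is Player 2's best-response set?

u_2(P vs A) = 7
u_2(Q vs A) = 7
u_2(R vs A) = 4
max payoff 7 at {P,Q}

argmax u_2 = {P,Q}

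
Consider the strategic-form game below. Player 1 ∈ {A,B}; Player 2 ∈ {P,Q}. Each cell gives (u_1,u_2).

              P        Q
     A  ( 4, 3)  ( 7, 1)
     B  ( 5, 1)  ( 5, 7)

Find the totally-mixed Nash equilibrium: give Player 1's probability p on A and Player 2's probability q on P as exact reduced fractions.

(p,q) = (3/4, 2/3)

P1 indiff ⇒ q·4+(1-q)·7 = q·5+(1-q)·5 ⇒ q(-1) = (1-q)(-2) ⇒ q = 2/3
P2 indiff ⇒ p·3+(1-p)·1 = p·1+(1-p)·7 ⇒ p(2) = (1-p)(6) ⇒ p = 3/4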